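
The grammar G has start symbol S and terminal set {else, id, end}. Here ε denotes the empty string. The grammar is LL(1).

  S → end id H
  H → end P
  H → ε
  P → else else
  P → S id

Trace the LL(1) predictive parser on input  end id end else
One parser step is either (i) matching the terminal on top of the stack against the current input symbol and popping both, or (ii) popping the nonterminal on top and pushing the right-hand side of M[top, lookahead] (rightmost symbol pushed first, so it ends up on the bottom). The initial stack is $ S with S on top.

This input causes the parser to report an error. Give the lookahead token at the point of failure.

$

step 1: stack=$ S  input=end id end else $  — expand S → end id H
step 2: stack=$ H id end  input=end id end else $  — match end
step 3: stack=$ H id  input=id end else $  — match id
step 4: stack=$ H  input=end else $  — expand H → end P
step 5: stack=$ P end  input=end else $  — match end
step 6: stack=$ P  input=else $  — expand P → else else
step 7: stack=$ else else  input=else $  — match else
step 8: stack=$ else  input=$  — error: top is terminal else but lookahead is $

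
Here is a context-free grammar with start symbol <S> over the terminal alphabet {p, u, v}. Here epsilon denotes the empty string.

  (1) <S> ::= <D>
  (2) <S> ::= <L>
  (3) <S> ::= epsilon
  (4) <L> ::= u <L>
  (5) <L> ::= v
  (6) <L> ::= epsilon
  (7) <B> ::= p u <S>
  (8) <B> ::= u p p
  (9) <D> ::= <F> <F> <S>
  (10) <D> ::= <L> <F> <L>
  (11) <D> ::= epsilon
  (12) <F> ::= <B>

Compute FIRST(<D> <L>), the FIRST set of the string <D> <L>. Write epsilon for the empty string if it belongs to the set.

{epsilon, p, u, v}

FIRST(<L>): from <L>::=u <L> we get {u}; from <L>::=v we get {v}; from <L>::=epsilon we get {epsilon}. So FIRST(<L>) = {epsilon, u, v}.
FIRST(<B>): from <B>::=p u <S> we get {p}; from <B>::=u p p we get {u}. So FIRST(<B>) = {p, u}.
FIRST(<F>): from <F>::=<B> we get {p, u}. So FIRST(<F>) = {p, u}.
FIRST(<D>): from <D>::=<F> <F> <S> we get {p, u}; from <D>::=<L> <F> <L> we get {p, u, v}; from <D>::=epsilon we get {epsilon}. So FIRST(<D>) = {epsilon, p, u, v}.
FIRST(<S>): from <S>::=<D> we get {epsilon, p, u, v}; from <S>::=<L> we get {epsilon, u, v}; from <S>::=epsilon we get {epsilon}. So FIRST(<S>) = {epsilon, p, u, v}.
FIRST(<D> <L>): take FIRST of each symbol in turn, carrying on past any symbol whose FIRST contains epsilon; result {epsilon, p, u, v}.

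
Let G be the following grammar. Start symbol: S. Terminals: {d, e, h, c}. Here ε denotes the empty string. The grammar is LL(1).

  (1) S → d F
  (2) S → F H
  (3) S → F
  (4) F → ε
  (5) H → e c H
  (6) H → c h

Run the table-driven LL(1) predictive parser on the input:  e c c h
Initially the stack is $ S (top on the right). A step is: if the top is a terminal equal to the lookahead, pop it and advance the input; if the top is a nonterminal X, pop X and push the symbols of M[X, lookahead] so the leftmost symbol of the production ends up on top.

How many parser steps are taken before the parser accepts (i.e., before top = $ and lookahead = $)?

step 1: stack=$ S  input=e c c h $  — expand S → F H
step 2: stack=$ H F  input=e c c h $  — expand F → ε
step 3: stack=$ H  input=e c c h $  — expand H → e c H
step 4: stack=$ H c e  input=e c c h $  — match e
step 5: stack=$ H c  input=c c h $  — match c
step 6: stack=$ H  input=c h $  — expand H → c h
step 7: stack=$ h c  input=c h $  — match c
step 8: stack=$ h  input=h $  — match h
Accept reached after 8 steps.

8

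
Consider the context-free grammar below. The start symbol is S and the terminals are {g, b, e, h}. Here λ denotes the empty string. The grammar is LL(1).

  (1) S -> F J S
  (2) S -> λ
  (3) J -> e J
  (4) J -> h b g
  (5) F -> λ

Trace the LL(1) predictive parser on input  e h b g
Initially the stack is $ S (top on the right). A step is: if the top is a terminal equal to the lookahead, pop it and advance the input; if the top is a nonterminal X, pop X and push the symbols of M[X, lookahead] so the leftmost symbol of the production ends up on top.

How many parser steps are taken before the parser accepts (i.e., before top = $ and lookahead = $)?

     Stack      Input      Action
  1  $ S        e h b g $  expand S -> F J S
  2  $ S J F    e h b g $  expand F -> λ
  3  $ S J      e h b g $  expand J -> e J
  4  $ S J e    e h b g $  match e
  5  $ S J      h b g $    expand J -> h b g
  6  $ S g b h  h b g $    match h
  7  $ S g b    b g $      match b
  8  $ S g      g $        match g
  9  $ S        $          expand S -> λ
Accept reached after 9 steps.

9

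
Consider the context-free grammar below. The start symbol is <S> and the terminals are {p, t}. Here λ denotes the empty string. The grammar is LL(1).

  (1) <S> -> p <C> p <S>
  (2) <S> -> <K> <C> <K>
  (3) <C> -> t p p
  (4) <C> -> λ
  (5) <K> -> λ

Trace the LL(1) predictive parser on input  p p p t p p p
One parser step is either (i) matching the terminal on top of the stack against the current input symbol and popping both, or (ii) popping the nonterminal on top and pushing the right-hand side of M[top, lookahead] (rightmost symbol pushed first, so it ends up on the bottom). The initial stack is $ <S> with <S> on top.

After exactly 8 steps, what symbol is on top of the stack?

p

     Stack          Input            Action
  1  $ <S>          p p p t p p p $  expand <S> -> p <C> p <S>
  2  $ <S> p <C> p  p p p t p p p $  match p
  3  $ <S> p <C>    p p t p p p $    expand <C> -> λ
  4  $ <S> p        p p t p p p $    match p
  5  $ <S>          p t p p p $      expand <S> -> p <C> p <S>
  6  $ <S> p <C> p  p t p p p $      match p
  7  $ <S> p <C>    t p p p $        expand <C> -> t p p
  8  $ <S> p p p t  t p p p $        match t
Stack after step 8: $ <S> p p p (top = p).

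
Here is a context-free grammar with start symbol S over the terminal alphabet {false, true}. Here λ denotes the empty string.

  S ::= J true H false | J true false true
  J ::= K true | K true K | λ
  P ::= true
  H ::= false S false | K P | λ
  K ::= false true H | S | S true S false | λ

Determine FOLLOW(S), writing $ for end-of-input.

FIRST(P): from P::=true we get {true}. So FIRST(P) = {true}.
FIRST(S): from S::=J true H false we get {false, true}; from S::=J true false true we get {false, true}. So FIRST(S) = {false, true}.
FIRST(K): from K::=false true H we get {false}; from K::=S we get {false, true}; from K::=S true S false we get {false, true}; from K::=λ we get {λ}. So FIRST(K) = {λ, false, true}.
FIRST(J): from J::=K true we get {false, true}; from J::=K true K we get {false, true}; from J::=λ we get {λ}. So FIRST(J) = {λ, false, true}.
FIRST(H): from H::=false S false we get {false}; from H::=K P we get {false, true}; from H::=λ we get {λ}. So FIRST(H) = {λ, false, true}.
FOLLOW(S) includes $ since S is the start symbol.
FOLLOW(J): in S::=J true H false, J is followed by true H false with FIRST {true}; in S::=J true false true, J is followed by true false true with FIRST {true}. Thus FOLLOW(J) = {true}.
FOLLOW(K): in J::=K true, K is followed by true with FIRST {true}; in J::=K true K (occurrence 1), K is followed by true K with FIRST {true}; in J::=K true K (occurrence 2), the suffix after K is empty, so FOLLOW(K) ⊇ FOLLOW(J) = {true}; in H::=K P, K is followed by P with FIRST {true}. Thus FOLLOW(K) = {true}.
FOLLOW(S): in H::=false S false, S is followed by false with FIRST {false}; in K::=S, the suffix after S is empty, so FOLLOW(S) ⊇ FOLLOW(K) = {true}; in K::=S true S false (occurrence 1), S is followed by true S false with FIRST {true}; in K::=S true S false (occurrence 2), S is followed by false with FIRST {false}. Thus FOLLOW(S) = {$, false, true}.
FOLLOW(H): in S::=J true H false, H is followed by false with FIRST {false}; in K::=false true H, the suffix after H is empty, so FOLLOW(H) ⊇ FOLLOW(K) = {true}. Thus FOLLOW(H) = {false, true}.
FOLLOW(P): in H::=K P, the suffix after P is empty, so FOLLOW(P) ⊇ FOLLOW(H) = {false, true}. Thus FOLLOW(P) = {false, true}.

{$, false, true}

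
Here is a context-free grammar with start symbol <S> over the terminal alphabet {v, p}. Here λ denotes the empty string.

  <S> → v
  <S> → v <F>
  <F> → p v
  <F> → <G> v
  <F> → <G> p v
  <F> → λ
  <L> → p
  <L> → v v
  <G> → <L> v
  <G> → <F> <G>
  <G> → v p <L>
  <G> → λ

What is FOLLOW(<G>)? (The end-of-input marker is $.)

FIRST(<S>): from <S>→v we get {v}; from <S>→v <F> we get {v}. So FIRST(<S>) = {v}.
FIRST(<L>): from <L>→p we get {p}; from <L>→v v we get {v}. So FIRST(<L>) = {p, v}.
FIRST(<F>): from <F>→p v we get {p}; from <F>→<G> v we get {p, v}; from <F>→<G> p v we get {p, v}; from <F>→λ we get {λ}. So FIRST(<F>) = {λ, p, v}.
FIRST(<G>): from <G>→<L> v we get {p, v}; from <G>→<F> <G> we get {λ, p, v}; from <G>→v p <L> we get {v}; from <G>→λ we get {λ}. So FIRST(<G>) = {λ, p, v}.
FOLLOW(<S>) includes $ since <S> is the start symbol.
FOLLOW(<S>): <S> appears on no right-hand side. Thus FOLLOW(<S>) = {$}.
FOLLOW(<G>): in <F>→<G> v, <G> is followed by v with FIRST {v}; in <F>→<G> p v, <G> is followed by p v with FIRST {p}; in <G>→<F> <G>, the suffix after <G> is empty (adds nothing new). Thus FOLLOW(<G>) = {p, v}.
FOLLOW(<F>): in <S>→v <F>, the suffix after <F> is empty, so FOLLOW(<F>) ⊇ FOLLOW(<S>) = {$}; in <G>→<F> <G>, <F> is followed by <G> with FIRST {λ, p, v}; in <G>→<F> <G>, the suffix after <F> is nullable, so FOLLOW(<F>) ⊇ FOLLOW(<G>) = {p, v}. Thus FOLLOW(<F>) = {$, p, v}.
FOLLOW(<L>): in <G>→<L> v, <L> is followed by v with FIRST {v}; in <G>→v p <L>, the suffix after <L> is empty, so FOLLOW(<L>) ⊇ FOLLOW(<G>) = {p, v}. Thus FOLLOW(<L>) = {p, v}.

{p, v}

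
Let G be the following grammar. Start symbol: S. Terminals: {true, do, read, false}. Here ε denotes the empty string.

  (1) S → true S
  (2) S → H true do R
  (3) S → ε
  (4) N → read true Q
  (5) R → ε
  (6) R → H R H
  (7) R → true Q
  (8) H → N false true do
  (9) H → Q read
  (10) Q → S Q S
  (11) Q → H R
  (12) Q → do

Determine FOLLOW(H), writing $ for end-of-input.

FIRST(N): from N→read true Q we get {read}. So FIRST(N) = {read}.
FIRST(S): from S→true S we get {true}; from S→H true do R we get {do, read, true}; from S→ε we get {ε}. So FIRST(S) = {ε, do, read, true}.
FIRST(R): from R→ε we get {ε}; from R→H R H we get {do, read, true}; from R→true Q we get {true}. So FIRST(R) = {ε, do, read, true}.
FIRST(H): from H→N false true do we get {read}; from H→Q read we get {do, read, true}. So FIRST(H) = {do, read, true}.
FIRST(Q): from Q→S Q S we get {do, read, true}; from Q→H R we get {do, read, true}; from Q→do we get {do}. So FIRST(Q) = {do, read, true}.
FOLLOW(S) includes $ since S is the start symbol.
FOLLOW(N): in H→N false true do, N is followed by false true do with FIRST {false}. Thus FOLLOW(N) = {false}.
FOLLOW(S): in S→true S, the suffix after S is empty (adds nothing new); in Q→S Q S (occurrence 1), S is followed by Q S with FIRST {do, read, true}; in Q→S Q S (occurrence 2), the suffix after S is empty, so FOLLOW(S) ⊇ FOLLOW(Q) = {$, do, false, read, true}. Thus FOLLOW(S) = {$, do, false, read, true}.
FOLLOW(R): in S→H true do R, the suffix after R is empty, so FOLLOW(R) ⊇ FOLLOW(S) = {$, do, false, read, true}; in R→H R H, R is followed by H with FIRST {do, read, true}; in Q→H R, the suffix after R is empty, so FOLLOW(R) ⊇ FOLLOW(Q) = {$, do, false, read, true}. Thus FOLLOW(R) = {$, do, false, read, true}.
FOLLOW(Q): in N→read true Q, the suffix after Q is empty, so FOLLOW(Q) ⊇ FOLLOW(N) = {false}; in R→true Q, the suffix after Q is empty, so FOLLOW(Q) ⊇ FOLLOW(R) = {$, do, false, read, true}; in H→Q read, Q is followed by read with FIRST {read}; in Q→S Q S, Q is followed by S with FIRST {ε, do, read, true}; in Q→S Q S, the suffix after Q is nullable (adds nothing new). Thus FOLLOW(Q) = {$, do, false, read, true}.
FOLLOW(H): in S→H true do R, H is followed by true do R with FIRST {true}; in R→H R H (occurrence 1), H is followed by R H with FIRST {do, read, true}; in R→H R H (occurrence 2), the suffix after H is empty, so FOLLOW(H) ⊇ FOLLOW(R) = {$, do, false, read, true}; in Q→H R, H is followed by R with FIRST {ε, do, read, true}; in Q→H R, the suffix after H is nullable, so FOLLOW(H) ⊇ FOLLOW(Q) = {$, do, false, read, true}. Thus FOLLOW(H) = {$, do, false, read, true}.

{$, do, false, read, true}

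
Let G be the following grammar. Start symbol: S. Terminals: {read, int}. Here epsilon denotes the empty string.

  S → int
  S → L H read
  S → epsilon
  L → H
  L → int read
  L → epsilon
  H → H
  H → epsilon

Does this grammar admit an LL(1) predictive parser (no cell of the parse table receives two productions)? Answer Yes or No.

No

FIRST(S) = {epsilon, int, read}
FIRST(L) = {epsilon, int}
FIRST(H) = {epsilon}
FOLLOW(S) = {$}
FOLLOW(L) = {read}
FOLLOW(H) = {read}
Cell M[H, read] receives both H → H and H → epsilon — the grammar is not LL(1).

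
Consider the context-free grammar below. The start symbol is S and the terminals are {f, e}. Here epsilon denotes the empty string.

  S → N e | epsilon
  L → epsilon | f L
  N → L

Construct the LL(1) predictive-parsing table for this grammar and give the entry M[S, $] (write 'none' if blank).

S → epsilon

FIRST(L): from L→epsilon we get {epsilon}; from L→f L we get {f}. So FIRST(L) = {epsilon, f}.
FIRST(N): from N→L we get {epsilon, f}. So FIRST(N) = {epsilon, f}.
FIRST(S): from S→N e we get {e, f}; from S→epsilon we get {epsilon}. So FIRST(S) = {epsilon, e, f}.
FOLLOW(S) includes $ since S is the start symbol.
FOLLOW(S): S appears on no right-hand side. Thus FOLLOW(S) = {$}.
For S → N e: FIRST(N e) = {e, f}, so it goes in M[S, t] for t ∈ {e, f}.
For S → epsilon: FIRST(epsilon) = {epsilon}, so it goes in M[S, t] for t ∈ {}; since epsilon ∈ FIRST, also for every t ∈ FOLLOW(S) = {$}.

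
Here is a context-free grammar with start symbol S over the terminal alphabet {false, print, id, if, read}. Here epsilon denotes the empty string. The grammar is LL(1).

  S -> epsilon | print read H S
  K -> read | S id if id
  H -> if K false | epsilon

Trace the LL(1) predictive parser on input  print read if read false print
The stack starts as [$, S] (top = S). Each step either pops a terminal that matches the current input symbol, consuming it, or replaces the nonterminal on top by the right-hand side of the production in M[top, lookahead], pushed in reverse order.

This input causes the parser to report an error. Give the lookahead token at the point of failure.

      Stack             Input                             Action
   1  $ S               print read if read false print $  expand S -> print read H S
   2  $ S H read print  print read if read false print $  match print
   3  $ S H read        read if read false print $        match read
   4  $ S H             if read false print $             expand H -> if K false
   5  $ S false K if    if read false print $             match if
   6  $ S false K       read false print $                expand K -> read
   7  $ S false read    read false print $                match read
   8  $ S false         false print $                     match false
   9  $ S               print $                           expand S -> print read H S
  10  $ S H read print  print $                           match print
  11  $ S H read        $                                 error: top is terminal read but lookahead is $

$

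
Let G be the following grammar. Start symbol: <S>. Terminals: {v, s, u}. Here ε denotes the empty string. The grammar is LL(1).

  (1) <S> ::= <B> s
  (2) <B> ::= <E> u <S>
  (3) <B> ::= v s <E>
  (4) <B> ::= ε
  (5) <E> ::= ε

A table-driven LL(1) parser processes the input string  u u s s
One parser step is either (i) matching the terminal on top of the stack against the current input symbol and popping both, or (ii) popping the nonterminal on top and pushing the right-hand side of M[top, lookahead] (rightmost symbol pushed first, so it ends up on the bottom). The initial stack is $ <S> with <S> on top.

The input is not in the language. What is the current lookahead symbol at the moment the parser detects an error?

step 1: stack=$ <S>  input=u u s s $  — expand <S> ::= <B> s
step 2: stack=$ s <B>  input=u u s s $  — expand <B> ::= <E> u <S>
step 3: stack=$ s <S> u <E>  input=u u s s $  — expand <E> ::= ε
step 4: stack=$ s <S> u  input=u u s s $  — match u
step 5: stack=$ s <S>  input=u s s $  — expand <S> ::= <B> s
step 6: stack=$ s s <B>  input=u s s $  — expand <B> ::= <E> u <S>
step 7: stack=$ s s <S> u <E>  input=u s s $  — expand <E> ::= ε
step 8: stack=$ s s <S> u  input=u s s $  — match u
step 9: stack=$ s s <S>  input=s s $  — expand <S> ::= <B> s
step 10: stack=$ s s s <B>  input=s s $  — expand <B> ::= ε
step 11: stack=$ s s s  input=s s $  — match s
step 12: stack=$ s s  input=s $  — match s
step 13: stack=$ s  input=$  — error: top is terminal s but lookahead is $

$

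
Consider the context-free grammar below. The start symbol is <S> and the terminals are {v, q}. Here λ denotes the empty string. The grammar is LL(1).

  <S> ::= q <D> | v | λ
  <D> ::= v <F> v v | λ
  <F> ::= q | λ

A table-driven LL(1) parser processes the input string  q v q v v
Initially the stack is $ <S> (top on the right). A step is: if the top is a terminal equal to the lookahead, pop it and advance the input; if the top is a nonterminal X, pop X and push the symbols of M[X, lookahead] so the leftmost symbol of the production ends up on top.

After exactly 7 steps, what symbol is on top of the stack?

     Stack        Input        Action
  1  $ <S>        q v q v v $  expand <S> ::= q <D>
  2  $ <D> q      q v q v v $  match q
  3  $ <D>        v q v v $    expand <D> ::= v <F> v v
  4  $ v v <F> v  v q v v $    match v
  5  $ v v <F>    q v v $      expand <F> ::= q
  6  $ v v q      q v v $      match q
  7  $ v v        v v $        match v
Stack after step 7: $ v (top = v).

v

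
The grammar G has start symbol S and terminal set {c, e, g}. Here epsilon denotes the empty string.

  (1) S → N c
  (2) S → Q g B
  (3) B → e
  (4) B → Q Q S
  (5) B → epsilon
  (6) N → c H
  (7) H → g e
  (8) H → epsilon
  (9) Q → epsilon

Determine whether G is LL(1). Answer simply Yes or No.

FIRST(S) = {c, g}
FIRST(B) = {epsilon, c, e, g}
FIRST(N) = {c}
FIRST(H) = {epsilon, g}
FIRST(Q) = {epsilon}
FOLLOW(S) = {$}
FOLLOW(B) = {$}
FOLLOW(N) = {c}
FOLLOW(H) = {c}
FOLLOW(Q) = {c, g}
Each cell of M receives at most one production.

Yes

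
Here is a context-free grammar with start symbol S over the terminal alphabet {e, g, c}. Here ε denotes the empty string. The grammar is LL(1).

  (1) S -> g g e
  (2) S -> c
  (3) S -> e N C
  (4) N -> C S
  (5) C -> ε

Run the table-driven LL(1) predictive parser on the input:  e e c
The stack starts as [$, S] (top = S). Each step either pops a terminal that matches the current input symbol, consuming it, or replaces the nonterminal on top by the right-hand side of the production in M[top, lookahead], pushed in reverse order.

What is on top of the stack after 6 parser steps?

N

step 1: stack=$ S  input=e e c $  — expand S -> e N C
step 2: stack=$ C N e  input=e e c $  — match e
step 3: stack=$ C N  input=e c $  — expand N -> C S
step 4: stack=$ C S C  input=e c $  — expand C -> ε
step 5: stack=$ C S  input=e c $  — expand S -> e N C
step 6: stack=$ C C N e  input=e c $  — match e
Stack after step 6: $ C C N (top = N).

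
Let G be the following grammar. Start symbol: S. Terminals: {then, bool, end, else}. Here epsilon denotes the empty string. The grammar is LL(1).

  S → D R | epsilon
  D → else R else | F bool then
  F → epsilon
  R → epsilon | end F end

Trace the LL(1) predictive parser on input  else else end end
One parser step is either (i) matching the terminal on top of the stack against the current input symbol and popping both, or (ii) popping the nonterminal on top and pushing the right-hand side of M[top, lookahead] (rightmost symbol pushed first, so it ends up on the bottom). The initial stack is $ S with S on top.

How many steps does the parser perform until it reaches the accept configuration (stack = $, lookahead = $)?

9

step 1: stack=$ S  input=else else end end $  — expand S → D R
step 2: stack=$ R D  input=else else end end $  — expand D → else R else
step 3: stack=$ R else R else  input=else else end end $  — match else
step 4: stack=$ R else R  input=else end end $  — expand R → epsilon
step 5: stack=$ R else  input=else end end $  — match else
step 6: stack=$ R  input=end end $  — expand R → end F end
step 7: stack=$ end F end  input=end end $  — match end
step 8: stack=$ end F  input=end $  — expand F → epsilon
step 9: stack=$ end  input=end $  — match end
Accept reached after 9 steps.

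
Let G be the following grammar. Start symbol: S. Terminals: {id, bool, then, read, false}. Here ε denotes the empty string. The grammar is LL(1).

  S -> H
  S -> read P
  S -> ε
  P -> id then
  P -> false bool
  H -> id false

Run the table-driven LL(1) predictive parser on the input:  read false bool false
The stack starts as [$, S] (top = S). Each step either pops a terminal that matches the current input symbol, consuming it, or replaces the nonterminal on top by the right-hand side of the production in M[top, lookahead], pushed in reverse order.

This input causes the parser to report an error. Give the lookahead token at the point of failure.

false

step 1: stack=$ S  input=read false bool false $  — expand S -> read P
step 2: stack=$ P read  input=read false bool false $  — match read
step 3: stack=$ P  input=false bool false $  — expand P -> false bool
step 4: stack=$ bool false  input=false bool false $  — match false
step 5: stack=$ bool  input=bool false $  — match bool
step 6: stack=$  input=false $  — error: stack empty but input remains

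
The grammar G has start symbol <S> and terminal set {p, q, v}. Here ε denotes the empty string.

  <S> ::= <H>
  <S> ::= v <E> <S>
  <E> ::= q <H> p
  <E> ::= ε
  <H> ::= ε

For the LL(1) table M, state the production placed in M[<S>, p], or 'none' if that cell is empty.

FIRST(<E>): from <E>::=q <H> p we get {q}; from <E>::=ε we get {ε}. So FIRST(<E>) = {ε, q}.
FIRST(<H>): from <H>::=ε we get {ε}. So FIRST(<H>) = {ε}.
FIRST(<S>): from <S>::=<H> we get {ε}; from <S>::=v <E> <S> we get {v}. So FIRST(<S>) = {ε, v}.
FOLLOW(<S>) includes $ since <S> is the start symbol.
FOLLOW(<S>): in <S>::=v <E> <S>, the suffix after <S> is empty (adds nothing new). Thus FOLLOW(<S>) = {$}.
For <S> ::= <H>: FIRST(<H>) = {ε}, so it goes in M[<S>, t] for t ∈ {}; since ε ∈ FIRST, also for every t ∈ FOLLOW(<S>) = {$}.
For <S> ::= v <E> <S>: FIRST(v <E> <S>) = {v}, so it goes in M[<S>, t] for t ∈ {v}.
None of these place a production in M[<S>, p].

none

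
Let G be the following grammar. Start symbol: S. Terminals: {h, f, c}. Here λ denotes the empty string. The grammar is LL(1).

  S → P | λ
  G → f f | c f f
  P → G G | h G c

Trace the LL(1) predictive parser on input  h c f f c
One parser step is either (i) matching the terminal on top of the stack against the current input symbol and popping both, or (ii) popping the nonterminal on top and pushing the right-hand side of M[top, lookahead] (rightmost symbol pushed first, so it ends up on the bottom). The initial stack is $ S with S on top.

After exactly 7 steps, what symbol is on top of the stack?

     Stack      Input        Action
  1  $ S        h c f f c $  expand S → P
  2  $ P        h c f f c $  expand P → h G c
  3  $ c G h    h c f f c $  match h
  4  $ c G      c f f c $    expand G → c f f
  5  $ c f f c  c f f c $    match c
  6  $ c f f    f f c $      match f
  7  $ c f      f c $        match f
Stack after step 7: $ c (top = c).

c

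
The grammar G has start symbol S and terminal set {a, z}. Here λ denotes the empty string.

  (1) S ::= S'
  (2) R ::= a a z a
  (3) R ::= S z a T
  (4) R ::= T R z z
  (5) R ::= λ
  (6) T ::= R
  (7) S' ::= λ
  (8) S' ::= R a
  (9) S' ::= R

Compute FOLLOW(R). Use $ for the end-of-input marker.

FIRST(S) = {λ, a, z}  (via S')
FIRST(R) = {λ, a, z}  (via S z a T, T R z z)
FIRST(T) = {λ, a, z}  (via R)
FIRST(S') = {λ, a, z}  (via R a, R)
FOLLOW(S) includes $ since S is the start symbol.
FOLLOW(S): in R::=S z a T, S is followed by z a T with FIRST {z}. Thus FOLLOW(S) = {$, z}.
FOLLOW(S'): in S::=S', the suffix after S' is empty, so FOLLOW(S') ⊇ FOLLOW(S) = {$, z}. Thus FOLLOW(S') = {$, z}.
FOLLOW(R): in R::=T R z z, R is followed by z z with FIRST {z}; in T::=R, the suffix after R is empty, so FOLLOW(R) ⊇ FOLLOW(T) = {$, a, z}; in S'::=R a, R is followed by a with FIRST {a}; in S'::=R, the suffix after R is empty, so FOLLOW(R) ⊇ FOLLOW(S') = {$, z}. Thus FOLLOW(R) = {$, a, z}.
FOLLOW(T): in R::=S z a T, the suffix after T is empty, so FOLLOW(T) ⊇ FOLLOW(R) = {$, a, z}; in R::=T R z z, T is followed by R z z with FIRST {a, z}. Thus FOLLOW(T) = {$, a, z}.

{$, a, z}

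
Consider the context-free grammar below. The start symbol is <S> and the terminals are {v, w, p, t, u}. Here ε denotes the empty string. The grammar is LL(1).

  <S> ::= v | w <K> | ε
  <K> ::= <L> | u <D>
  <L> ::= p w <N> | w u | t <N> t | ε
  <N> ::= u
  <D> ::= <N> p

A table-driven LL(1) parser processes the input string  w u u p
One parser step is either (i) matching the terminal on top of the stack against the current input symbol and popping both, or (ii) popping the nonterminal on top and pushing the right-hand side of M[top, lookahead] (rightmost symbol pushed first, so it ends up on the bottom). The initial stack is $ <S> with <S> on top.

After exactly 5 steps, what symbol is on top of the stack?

step 1: stack=$ <S>  input=w u u p $  — expand <S> ::= w <K>
step 2: stack=$ <K> w  input=w u u p $  — match w
step 3: stack=$ <K>  input=u u p $  — expand <K> ::= u <D>
step 4: stack=$ <D> u  input=u u p $  — match u
step 5: stack=$ <D>  input=u p $  — expand <D> ::= <N> p
Stack after step 5: $ p <N> (top = <N>).

<N>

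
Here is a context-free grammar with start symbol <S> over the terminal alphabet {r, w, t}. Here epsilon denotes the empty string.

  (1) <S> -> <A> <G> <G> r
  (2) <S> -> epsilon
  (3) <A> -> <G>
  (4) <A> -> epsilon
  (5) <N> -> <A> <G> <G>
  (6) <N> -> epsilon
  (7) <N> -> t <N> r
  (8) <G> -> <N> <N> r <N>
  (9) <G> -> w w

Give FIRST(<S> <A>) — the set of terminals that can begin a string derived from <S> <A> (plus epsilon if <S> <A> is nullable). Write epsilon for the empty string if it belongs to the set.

FIRST(<S>): from <S>-><A> <G> <G> r we get {r, t, w}; from <S>->epsilon we get {epsilon}. So FIRST(<S>) = {epsilon, r, t, w}.
FIRST(<A>): from <A>-><G> we get {r, t, w}; from <A>->epsilon we get {epsilon}. So FIRST(<A>) = {epsilon, r, t, w}.
FIRST(<N>): from <N>-><A> <G> <G> we get {r, t, w}; from <N>->epsilon we get {epsilon}; from <N>->t <N> r we get {t}. So FIRST(<N>) = {epsilon, r, t, w}.
FIRST(<G>): from <G>-><N> <N> r <N> we get {r, t, w}; from <G>->w w we get {w}. So FIRST(<G>) = {r, t, w}.
FIRST(<S> <A>): take FIRST of each symbol in turn, carrying on past any symbol whose FIRST contains epsilon; result {epsilon, r, t, w}.

{epsilon, r, t, w}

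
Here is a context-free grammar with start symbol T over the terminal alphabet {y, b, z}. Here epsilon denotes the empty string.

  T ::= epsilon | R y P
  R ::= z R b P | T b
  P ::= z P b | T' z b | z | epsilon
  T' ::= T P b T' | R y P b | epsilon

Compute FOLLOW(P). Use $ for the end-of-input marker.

{$, b, y, z}

FIRST(T): from T::=epsilon we get {epsilon}; from T::=R y P we get {b, z}. So FIRST(T) = {epsilon, b, z}.
FIRST(R): from R::=z R b P we get {z}; from R::=T b we get {b, z}. So FIRST(R) = {b, z}.
FIRST(P): from P::=z P b we get {z}; from P::=T' z b we get {b, z}; from P::=z we get {z}; from P::=epsilon we get {epsilon}. So FIRST(P) = {epsilon, b, z}.
FIRST(T'): from T'::=T P b T' we get {b, z}; from T'::=R y P b we get {b, z}; from T'::=epsilon we get {epsilon}. So FIRST(T') = {epsilon, b, z}.
FOLLOW(T) includes $ since T is the start symbol.
FOLLOW(T): in R::=T b, T is followed by b with FIRST {b}; in T'::=T P b T', T is followed by P b T' with FIRST {b, z}. Thus FOLLOW(T) = {$, b, z}.
FOLLOW(R): in T::=R y P, R is followed by y P with FIRST {y}; in R::=z R b P, R is followed by b P with FIRST {b}; in T'::=R y P b, R is followed by y P b with FIRST {y}. Thus FOLLOW(R) = {b, y}.
FOLLOW(P): in T::=R y P, the suffix after P is empty, so FOLLOW(P) ⊇ FOLLOW(T) = {$, b, z}; in R::=z R b P, the suffix after P is empty, so FOLLOW(P) ⊇ FOLLOW(R) = {b, y}; in P::=z P b, P is followed by b with FIRST {b}; in T'::=T P b T', P is followed by b T' with FIRST {b}; in T'::=R y P b, P is followed by b with FIRST {b}. Thus FOLLOW(P) = {$, b, y, z}.
FOLLOW(T'): in P::=T' z b, T' is followed by z b with FIRST {z}; in T'::=T P b T', the suffix after T' is empty (adds nothing new). Thus FOLLOW(T') = {z}.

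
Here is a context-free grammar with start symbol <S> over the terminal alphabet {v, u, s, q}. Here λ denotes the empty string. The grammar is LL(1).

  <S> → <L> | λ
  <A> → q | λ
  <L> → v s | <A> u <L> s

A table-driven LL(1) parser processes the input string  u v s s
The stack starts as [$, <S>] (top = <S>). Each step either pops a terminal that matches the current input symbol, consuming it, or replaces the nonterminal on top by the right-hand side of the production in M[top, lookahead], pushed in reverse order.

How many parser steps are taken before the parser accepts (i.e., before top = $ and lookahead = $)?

step 1: stack=$ <S>  input=u v s s $  — expand <S> → <L>
step 2: stack=$ <L>  input=u v s s $  — expand <L> → <A> u <L> s
step 3: stack=$ s <L> u <A>  input=u v s s $  — expand <A> → λ
step 4: stack=$ s <L> u  input=u v s s $  — match u
step 5: stack=$ s <L>  input=v s s $  — expand <L> → v s
step 6: stack=$ s s v  input=v s s $  — match v
step 7: stack=$ s s  input=s s $  — match s
step 8: stack=$ s  input=s $  — match s
Accept reached after 8 steps.

8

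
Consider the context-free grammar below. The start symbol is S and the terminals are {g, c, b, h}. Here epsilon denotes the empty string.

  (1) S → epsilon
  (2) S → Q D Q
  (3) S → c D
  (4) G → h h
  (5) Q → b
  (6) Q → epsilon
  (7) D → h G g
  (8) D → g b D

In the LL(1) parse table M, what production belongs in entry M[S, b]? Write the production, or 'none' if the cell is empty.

S → Q D Q

FIRST(G): from G→h h we get {h}. So FIRST(G) = {h}.
FIRST(Q): from Q→b we get {b}; from Q→epsilon we get {epsilon}. So FIRST(Q) = {epsilon, b}.
FIRST(D): from D→h G g we get {h}; from D→g b D we get {g}. So FIRST(D) = {g, h}.
FIRST(S): from S→epsilon we get {epsilon}; from S→Q D Q we get {b, g, h}; from S→c D we get {c}. So FIRST(S) = {epsilon, b, c, g, h}.
FOLLOW(S) includes $ since S is the start symbol.
FOLLOW(S): S appears on no right-hand side. Thus FOLLOW(S) = {$}.
For S → epsilon: FIRST(epsilon) = {epsilon}, so it goes in M[S, t] for t ∈ {}; since epsilon ∈ FIRST, also for every t ∈ FOLLOW(S) = {$}.
For S → Q D Q: FIRST(Q D Q) = {b, g, h}, so it goes in M[S, t] for t ∈ {b, g, h}.
For S → c D: FIRST(c D) = {c}, so it goes in M[S, t] for t ∈ {c}.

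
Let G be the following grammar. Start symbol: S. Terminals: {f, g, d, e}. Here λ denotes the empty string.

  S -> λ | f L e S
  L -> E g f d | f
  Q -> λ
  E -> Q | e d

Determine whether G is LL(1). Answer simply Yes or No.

FIRST(S) = {λ, f}
FIRST(L) = {e, f, g}
FIRST(Q) = {λ}
FIRST(E) = {λ, e}
FOLLOW(S) = {$}
FOLLOW(L) = {e}
FOLLOW(Q) = {g}
FOLLOW(E) = {g}
Each cell of M receives at most one production.

Yes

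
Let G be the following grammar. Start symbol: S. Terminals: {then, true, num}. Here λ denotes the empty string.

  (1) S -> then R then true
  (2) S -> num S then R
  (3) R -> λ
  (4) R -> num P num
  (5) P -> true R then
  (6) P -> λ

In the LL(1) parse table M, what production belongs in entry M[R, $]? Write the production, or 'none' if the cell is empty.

FIRST(S) = {num, then}
FIRST(R) = {λ, num}
FIRST(P) = {λ, true}
FOLLOW(S) includes $ since S is the start symbol.
FOLLOW(S): in S->num S then R, S is followed by then R with FIRST {then}. Thus FOLLOW(S) = {$, then}.
FOLLOW(R): in S->then R then true, R is followed by then true with FIRST {then}; in S->num S then R, the suffix after R is empty, so FOLLOW(R) ⊇ FOLLOW(S) = {$, then}; in P->true R then, R is followed by then with FIRST {then}. Thus FOLLOW(R) = {$, then}.
For R -> λ: FIRST(λ) = {λ}, so it goes in M[R, t] for t ∈ {}; since λ ∈ FIRST, also for every t ∈ FOLLOW(R) = {$, then}.
For R -> num P num: FIRST(num P num) = {num}, so it goes in M[R, t] for t ∈ {num}.

R -> λ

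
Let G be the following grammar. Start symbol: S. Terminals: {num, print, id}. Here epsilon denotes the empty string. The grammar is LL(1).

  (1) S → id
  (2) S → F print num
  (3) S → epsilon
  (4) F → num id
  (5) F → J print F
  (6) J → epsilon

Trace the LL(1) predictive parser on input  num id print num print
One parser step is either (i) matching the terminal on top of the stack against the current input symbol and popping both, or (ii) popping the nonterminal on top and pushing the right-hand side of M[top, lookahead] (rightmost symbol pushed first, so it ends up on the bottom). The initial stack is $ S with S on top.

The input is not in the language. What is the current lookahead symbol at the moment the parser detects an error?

print

step 1: stack=$ S  input=num id print num print $  — expand S → F print num
step 2: stack=$ num print F  input=num id print num print $  — expand F → num id
step 3: stack=$ num print id num  input=num id print num print $  — match num
step 4: stack=$ num print id  input=id print num print $  — match id
step 5: stack=$ num print  input=print num print $  — match print
step 6: stack=$ num  input=num print $  — match num
step 7: stack=$  input=print $  — error: stack empty but input remains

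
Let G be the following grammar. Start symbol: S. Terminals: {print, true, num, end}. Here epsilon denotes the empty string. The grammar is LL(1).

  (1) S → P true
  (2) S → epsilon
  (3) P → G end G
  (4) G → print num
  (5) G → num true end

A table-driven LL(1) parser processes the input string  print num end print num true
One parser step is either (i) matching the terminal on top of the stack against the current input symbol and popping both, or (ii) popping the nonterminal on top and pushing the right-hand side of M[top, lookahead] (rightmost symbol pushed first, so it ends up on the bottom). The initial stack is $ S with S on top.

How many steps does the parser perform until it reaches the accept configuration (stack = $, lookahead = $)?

step 1: stack=$ S  input=print num end print num true $  — expand S → P true
step 2: stack=$ true P  input=print num end print num true $  — expand P → G end G
step 3: stack=$ true G end G  input=print num end print num true $  — expand G → print num
step 4: stack=$ true G end num print  input=print num end print num true $  — match print
step 5: stack=$ true G end num  input=num end print num true $  — match num
step 6: stack=$ true G end  input=end print num true $  — match end
step 7: stack=$ true G  input=print num true $  — expand G → print num
step 8: stack=$ true num print  input=print num true $  — match print
step 9: stack=$ true num  input=num true $  — match num
step 10: stack=$ true  input=true $  — match true
Accept reached after 10 steps.

10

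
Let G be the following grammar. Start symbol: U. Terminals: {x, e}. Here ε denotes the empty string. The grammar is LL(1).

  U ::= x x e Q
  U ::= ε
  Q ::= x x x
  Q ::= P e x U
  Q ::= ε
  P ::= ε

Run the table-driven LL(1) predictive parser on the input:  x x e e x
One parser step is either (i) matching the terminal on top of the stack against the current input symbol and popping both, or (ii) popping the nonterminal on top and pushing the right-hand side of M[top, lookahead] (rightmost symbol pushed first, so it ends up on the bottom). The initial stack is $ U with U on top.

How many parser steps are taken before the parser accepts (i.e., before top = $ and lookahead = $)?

     Stack      Input        Action
  1  $ U        x x e e x $  expand U ::= x x e Q
  2  $ Q e x x  x x e e x $  match x
  3  $ Q e x    x e e x $    match x
  4  $ Q e      e e x $      match e
  5  $ Q        e x $        expand Q ::= P e x U
  6  $ U x e P  e x $        expand P ::= ε
  7  $ U x e    e x $        match e
  8  $ U x      x $          match x
  9  $ U        $            expand U ::= ε
Accept reached after 9 steps.

9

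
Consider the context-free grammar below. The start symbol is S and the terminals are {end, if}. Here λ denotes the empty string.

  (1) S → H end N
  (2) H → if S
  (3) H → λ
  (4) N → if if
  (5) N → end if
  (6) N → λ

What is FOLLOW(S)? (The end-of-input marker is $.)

FIRST(H): from H→if S we get {if}; from H→λ we get {λ}. So FIRST(H) = {λ, if}.
FIRST(N): from N→if if we get {if}; from N→end if we get {end}; from N→λ we get {λ}. So FIRST(N) = {λ, end, if}.
FIRST(S): from S→H end N we get {end, if}. So FIRST(S) = {end, if}.
FOLLOW(S) includes $ since S is the start symbol.
FOLLOW(H): in S→H end N, H is followed by end N with FIRST {end}. Thus FOLLOW(H) = {end}.
FOLLOW(S): in H→if S, the suffix after S is empty, so FOLLOW(S) ⊇ FOLLOW(H) = {end}. Thus FOLLOW(S) = {$, end}.
FOLLOW(N): in S→H end N, the suffix after N is empty, so FOLLOW(N) ⊇ FOLLOW(S) = {$, end}. Thus FOLLOW(N) = {$, end}.

{$, end}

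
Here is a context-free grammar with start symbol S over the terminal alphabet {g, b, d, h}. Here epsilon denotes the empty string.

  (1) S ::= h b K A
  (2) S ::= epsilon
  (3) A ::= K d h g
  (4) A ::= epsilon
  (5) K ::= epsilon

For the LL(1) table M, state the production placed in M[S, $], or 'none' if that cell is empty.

S ::= epsilon

FIRST(S): from S::=h b K A we get {h}; from S::=epsilon we get {epsilon}. So FIRST(S) = {epsilon, h}.
FIRST(K): from K::=epsilon we get {epsilon}. So FIRST(K) = {epsilon}.
FIRST(A): from A::=K d h g we get {d}; from A::=epsilon we get {epsilon}. So FIRST(A) = {epsilon, d}.
FOLLOW(S) includes $ since S is the start symbol.
FOLLOW(S): S appears on no right-hand side. Thus FOLLOW(S) = {$}.
For S ::= h b K A: FIRST(h b K A) = {h}, so it goes in M[S, t] for t ∈ {h}.
For S ::= epsilon: FIRST(epsilon) = {epsilon}, so it goes in M[S, t] for t ∈ {}; since epsilon ∈ FIRST, also for every t ∈ FOLLOW(S) = {$}.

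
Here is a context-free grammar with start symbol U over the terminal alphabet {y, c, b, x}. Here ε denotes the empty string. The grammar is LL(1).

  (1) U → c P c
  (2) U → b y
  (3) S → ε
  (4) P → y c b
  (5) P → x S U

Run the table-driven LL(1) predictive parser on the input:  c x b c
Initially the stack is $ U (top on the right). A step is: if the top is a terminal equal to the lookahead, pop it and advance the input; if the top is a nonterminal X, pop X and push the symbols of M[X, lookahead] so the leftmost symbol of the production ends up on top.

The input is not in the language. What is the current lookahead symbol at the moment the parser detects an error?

c

     Stack      Input      Action
  1  $ U        c x b c $  expand U → c P c
  2  $ c P c    c x b c $  match c
  3  $ c P      x b c $    expand P → x S U
  4  $ c U S x  x b c $    match x
  5  $ c U S    b c $      expand S → ε
  6  $ c U      b c $      expand U → b y
  7  $ c y b    b c $      match b
  8  $ c y      c $        error: top is terminal y but lookahead is c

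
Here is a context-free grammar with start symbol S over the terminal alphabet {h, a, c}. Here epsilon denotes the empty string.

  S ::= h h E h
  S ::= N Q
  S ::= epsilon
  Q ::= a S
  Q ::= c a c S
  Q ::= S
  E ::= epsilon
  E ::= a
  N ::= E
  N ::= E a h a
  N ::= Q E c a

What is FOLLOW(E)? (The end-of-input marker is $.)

FIRST(E): from E::=epsilon we get {epsilon}; from E::=a we get {a}. So FIRST(E) = {epsilon, a}.
FIRST(S): from S::=h h E h we get {h}; from S::=N Q we get {epsilon, a, c, h}; from S::=epsilon we get {epsilon}. So FIRST(S) = {epsilon, a, c, h}.
FIRST(Q): from Q::=a S we get {a}; from Q::=c a c S we get {c}; from Q::=S we get {epsilon, a, c, h}. So FIRST(Q) = {epsilon, a, c, h}.
FIRST(N): from N::=E we get {epsilon, a}; from N::=E a h a we get {a}; from N::=Q E c a we get {a, c, h}. So FIRST(N) = {epsilon, a, c, h}.
FOLLOW(S) includes $ since S is the start symbol.
FOLLOW(S): in Q::=a S, the suffix after S is empty, so FOLLOW(S) ⊇ FOLLOW(Q) = {$, a, c}; in Q::=c a c S, the suffix after S is empty, so FOLLOW(S) ⊇ FOLLOW(Q) = {$, a, c}; in Q::=S, the suffix after S is empty, so FOLLOW(S) ⊇ FOLLOW(Q) = {$, a, c}. Thus FOLLOW(S) = {$, a, c}.
FOLLOW(Q): in S::=N Q, the suffix after Q is empty, so FOLLOW(Q) ⊇ FOLLOW(S) = {$, a, c}; in N::=Q E c a, Q is followed by E c a with FIRST {a, c}. Thus FOLLOW(Q) = {$, a, c}.
FOLLOW(N): in S::=N Q, N is followed by Q with FIRST {epsilon, a, c, h}; in S::=N Q, the suffix after N is nullable, so FOLLOW(N) ⊇ FOLLOW(S) = {$, a, c}. Thus FOLLOW(N) = {$, a, c, h}.
FOLLOW(E): in S::=h h E h, E is followed by h with FIRST {h}; in N::=E, the suffix after E is empty, so FOLLOW(E) ⊇ FOLLOW(N) = {$, a, c, h}; in N::=E a h a, E is followed by a h a with FIRST {a}; in N::=Q E c a, E is followed by c a with FIRST {c}. Thus FOLLOW(E) = {$, a, c, h}.

{$, a, c, h}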